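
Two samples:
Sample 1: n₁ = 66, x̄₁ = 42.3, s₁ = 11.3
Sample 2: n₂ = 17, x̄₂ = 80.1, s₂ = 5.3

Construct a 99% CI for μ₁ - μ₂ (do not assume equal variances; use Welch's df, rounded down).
(-42.85, -32.75)

Difference: x̄₁ - x̄₂ = -37.80
SE = √(s₁²/n₁ + s₂²/n₂) = √(11.3²/66 + 5.3²/17) = 1.8940
df = 56.38 → 56 (Welch–Satterthwaite, rounded down)
t* = 2.667

CI: -37.80 ± 2.667 · 1.8940 = -37.80 ± 5.05 = (-42.85, -32.75)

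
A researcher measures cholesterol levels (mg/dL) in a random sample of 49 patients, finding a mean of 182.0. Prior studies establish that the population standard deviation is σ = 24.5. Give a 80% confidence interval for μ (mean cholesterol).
(177.51, 186.49)

z-interval (σ known):
z* = 1.282 for 80% confidence

Margin of error = z* · σ/√n = 1.282 · 24.5/√49 = 4.49

CI: (182.0 - 4.49, 182.0 + 4.49) = (177.51, 186.49)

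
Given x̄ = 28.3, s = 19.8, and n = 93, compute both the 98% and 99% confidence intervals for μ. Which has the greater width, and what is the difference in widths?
99% CI is wider by 1.08

df = 92
98% CI: t* = 2.368, (23.44, 33.16), width = 2 · t* · s/√n = 9.72
99% CI: t* = 2.630, (22.90, 33.70), width = 2 · t* · s/√n = 10.80

The 99% CI is wider by 10.80 - 9.72 = 1.08.
Higher confidence requires a wider interval.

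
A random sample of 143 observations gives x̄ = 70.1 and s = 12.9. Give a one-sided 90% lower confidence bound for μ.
μ ≥ 68.71

Lower bound (one-sided):
t* = 1.288 (one-sided for 90%)
Lower bound = x̄ - t* · s/√n = 70.1 - 1.288 · 12.9/√143 = 68.71

We are 90% confident that μ ≥ 68.71.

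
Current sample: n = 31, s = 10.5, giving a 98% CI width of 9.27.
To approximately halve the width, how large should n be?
n ≈ 124

CI width ∝ 1/√n
To reduce width by factor 2, need √n to grow by 2 → need 2² = 4 times as many samples.

Current: n = 31, width = 9.27
New: n = 124, width ≈ 4.44

Width reduced by factor of 9.27/4.44 = 2.09.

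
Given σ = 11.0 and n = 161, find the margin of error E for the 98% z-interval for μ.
Margin of error = 2.02

Margin of error = z* · σ/√n
= 2.326 · 11.0/√161
= 2.326 · 11.0/12.6886
= 2.02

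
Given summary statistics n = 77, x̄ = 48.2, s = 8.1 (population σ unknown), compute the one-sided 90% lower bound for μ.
μ ≥ 47.01

Lower bound (one-sided):
t* = 1.293 (one-sided for 90%)
Lower bound = x̄ - t* · s/√n = 48.2 - 1.293 · 8.1/√77 = 47.01

We are 90% confident that μ ≥ 47.01.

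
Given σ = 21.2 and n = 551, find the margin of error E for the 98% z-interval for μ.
Margin of error = 2.10

Margin of error = z* · σ/√n
= 2.326 · 21.2/√551
= 2.326 · 21.2/23.4734
= 2.10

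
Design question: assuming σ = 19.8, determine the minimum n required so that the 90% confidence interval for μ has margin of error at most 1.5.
n ≥ 472

For margin E ≤ 1.5:
n ≥ (z* · σ / E)²
n ≥ (1.645 · 19.8 / 1.5)²
n ≥ 471.50

Minimum n = 472 (rounding up)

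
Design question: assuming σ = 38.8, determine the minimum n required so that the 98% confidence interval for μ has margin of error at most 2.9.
n ≥ 969

For margin E ≤ 2.9:
n ≥ (z* · σ / E)²
n ≥ (2.326 · 38.8 / 2.9)²
n ≥ 968.47

Minimum n = 969 (rounding up)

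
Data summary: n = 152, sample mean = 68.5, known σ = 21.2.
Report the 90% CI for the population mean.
(65.67, 71.33)

z-interval (σ known):
z* = 1.645 for 90% confidence

Margin of error = z* · σ/√n = 1.645 · 21.2/√152 = 2.83

CI: (68.5 - 2.83, 68.5 + 2.83) = (65.67, 71.33)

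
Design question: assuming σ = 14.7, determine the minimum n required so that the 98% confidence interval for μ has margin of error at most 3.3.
n ≥ 108

For margin E ≤ 3.3:
n ≥ (z* · σ / E)²
n ≥ (2.326 · 14.7 / 3.3)²
n ≥ 107.36

Minimum n = 108 (rounding up)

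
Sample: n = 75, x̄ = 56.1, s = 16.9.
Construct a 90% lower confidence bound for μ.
μ ≥ 53.58

Lower bound (one-sided):
t* = 1.293 (one-sided for 90%)
Lower bound = x̄ - t* · s/√n = 56.1 - 1.293 · 16.9/√75 = 53.58

We are 90% confident that μ ≥ 53.58.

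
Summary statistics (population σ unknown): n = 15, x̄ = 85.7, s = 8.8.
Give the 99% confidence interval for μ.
(78.94, 92.46)

t-interval (σ unknown):
df = n - 1 = 14
t* = 2.977 for 99% confidence

Margin of error = t* · s/√n = 2.977 · 8.8/√15 = 6.76

CI: (78.94, 92.46)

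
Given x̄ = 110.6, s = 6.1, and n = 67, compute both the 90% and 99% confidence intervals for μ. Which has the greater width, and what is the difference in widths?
99% CI is wider by 1.46

df = 66
90% CI: t* = 1.668, (109.36, 111.84), width = 2 · t* · s/√n = 2.49
99% CI: t* = 2.652, (108.62, 112.58), width = 2 · t* · s/√n = 3.95

The 99% CI is wider by 3.95 - 2.49 = 1.46.
Higher confidence requires a wider interval.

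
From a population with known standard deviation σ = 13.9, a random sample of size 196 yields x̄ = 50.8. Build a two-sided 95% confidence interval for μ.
(48.85, 52.75)

z-interval (σ known):
z* = 1.960 for 95% confidence

Margin of error = z* · σ/√n = 1.960 · 13.9/√196 = 1.95

CI: (50.8 - 1.95, 50.8 + 1.95) = (48.85, 52.75)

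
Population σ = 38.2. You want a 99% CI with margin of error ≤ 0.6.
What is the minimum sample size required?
n ≥ 26898

For margin E ≤ 0.6:
n ≥ (z* · σ / E)²
n ≥ (2.576 · 38.2 / 0.6)²
n ≥ 26897.75

Minimum n = 26898 (rounding up)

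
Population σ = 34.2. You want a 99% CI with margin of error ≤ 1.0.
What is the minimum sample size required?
n ≥ 7762

For margin E ≤ 1.0:
n ≥ (z* · σ / E)²
n ≥ (2.576 · 34.2 / 1.0)²
n ≥ 7761.47

Minimum n = 7762 (rounding up)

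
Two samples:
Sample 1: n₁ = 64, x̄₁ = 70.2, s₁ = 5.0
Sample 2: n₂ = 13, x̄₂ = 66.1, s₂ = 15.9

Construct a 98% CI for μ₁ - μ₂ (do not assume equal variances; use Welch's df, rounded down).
(-7.84, 16.04)

Difference: x̄₁ - x̄₂ = 4.10
SE = √(s₁²/n₁ + s₂²/n₂) = √(5.0²/64 + 15.9²/13) = 4.4539
df = 12.49 → 12 (Welch–Satterthwaite, rounded down)
t* = 2.681

CI: 4.10 ± 2.681 · 4.4539 = 4.10 ± 11.94 = (-7.84, 16.04)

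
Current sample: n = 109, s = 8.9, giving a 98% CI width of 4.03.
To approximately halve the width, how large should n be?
n ≈ 436

CI width ∝ 1/√n
To reduce width by factor 2, need √n to grow by 2 → need 2² = 4 times as many samples.

Current: n = 109, width = 4.03
New: n = 436, width ≈ 1.99

Width reduced by factor of 4.03/1.99 = 2.03.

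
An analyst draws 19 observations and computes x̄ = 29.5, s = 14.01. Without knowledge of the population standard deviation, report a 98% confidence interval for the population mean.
(21.30, 37.70)

t-interval (σ unknown):
df = n - 1 = 18
t* = 2.552 for 98% confidence

Margin of error = t* · s/√n = 2.552 · 14.01/√19 = 8.20

CI: (21.30, 37.70)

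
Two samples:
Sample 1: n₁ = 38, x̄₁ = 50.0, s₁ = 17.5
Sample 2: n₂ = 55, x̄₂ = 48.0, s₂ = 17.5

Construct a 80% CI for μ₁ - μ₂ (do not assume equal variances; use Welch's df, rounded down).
(-2.77, 6.77)

Difference: x̄₁ - x̄₂ = 2.00
SE = √(s₁²/n₁ + s₂²/n₂) = √(17.5²/38 + 17.5²/55) = 3.6915
df = 79.72 → 79 (Welch–Satterthwaite, rounded down)
t* = 1.292

CI: 2.00 ± 1.292 · 3.6915 = 2.00 ± 4.77 = (-2.77, 6.77)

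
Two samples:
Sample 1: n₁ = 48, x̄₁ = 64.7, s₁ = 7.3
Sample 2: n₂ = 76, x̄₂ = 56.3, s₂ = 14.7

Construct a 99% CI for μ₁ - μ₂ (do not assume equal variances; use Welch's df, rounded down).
(3.19, 13.61)

Difference: x̄₁ - x̄₂ = 8.40
SE = √(s₁²/n₁ + s₂²/n₂) = √(7.3²/48 + 14.7²/76) = 1.9883
df = 116.63 → 116 (Welch–Satterthwaite, rounded down)
t* = 2.619

CI: 8.40 ± 2.619 · 1.9883 = 8.40 ± 5.21 = (3.19, 13.61)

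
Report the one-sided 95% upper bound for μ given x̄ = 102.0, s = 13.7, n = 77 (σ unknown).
μ ≤ 104.60

Upper bound (one-sided):
t* = 1.665 (one-sided for 95%)
Upper bound = x̄ + t* · s/√n = 102.0 + 1.665 · 13.7/√77 = 104.60

We are 95% confident that μ ≤ 104.60.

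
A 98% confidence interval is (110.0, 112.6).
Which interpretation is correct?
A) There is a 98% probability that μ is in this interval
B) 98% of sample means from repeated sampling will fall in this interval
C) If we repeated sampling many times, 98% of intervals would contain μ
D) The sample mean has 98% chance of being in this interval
C

A) Wrong — μ is fixed; the randomness lives in the interval, not in μ.
B) Wrong — coverage applies to intervals containing μ, not to future x̄ values.
C) Correct — this is the frequentist long-run coverage interpretation.
D) Wrong — x̄ is observed and sits in the interval by construction.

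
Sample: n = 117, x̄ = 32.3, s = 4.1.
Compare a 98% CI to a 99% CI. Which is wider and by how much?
99% CI is wider by 0.20

df = 116
98% CI: t* = 2.359, (31.41, 33.19), width = 2 · t* · s/√n = 1.79
99% CI: t* = 2.619, (31.31, 33.29), width = 2 · t* · s/√n = 1.99

The 99% CI is wider by 1.99 - 1.79 = 0.20.
Higher confidence requires a wider interval.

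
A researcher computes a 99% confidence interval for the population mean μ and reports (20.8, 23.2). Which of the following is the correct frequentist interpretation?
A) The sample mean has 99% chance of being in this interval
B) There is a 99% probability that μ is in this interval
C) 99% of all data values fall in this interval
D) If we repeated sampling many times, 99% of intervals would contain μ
D

A) Wrong — x̄ is observed and sits in the interval by construction.
B) Wrong — μ is fixed; the randomness lives in the interval, not in μ.
C) Wrong — a CI is about the parameter μ, not individual data values.
D) Correct — this is the frequentist long-run coverage interpretation.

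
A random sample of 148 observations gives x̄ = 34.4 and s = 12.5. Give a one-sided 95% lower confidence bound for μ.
μ ≥ 32.70

Lower bound (one-sided):
t* = 1.655 (one-sided for 95%)
Lower bound = x̄ - t* · s/√n = 34.4 - 1.655 · 12.5/√148 = 32.70

We are 95% confident that μ ≥ 32.70.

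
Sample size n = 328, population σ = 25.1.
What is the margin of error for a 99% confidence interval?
Margin of error = 3.57

Margin of error = z* · σ/√n
= 2.576 · 25.1/√328
= 2.576 · 25.1/18.1108
= 3.57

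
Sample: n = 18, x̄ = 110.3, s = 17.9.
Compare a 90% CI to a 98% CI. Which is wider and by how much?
98% CI is wider by 6.98

df = 17
90% CI: t* = 1.740, (102.96, 117.64), width = 2 · t* · s/√n = 14.68
98% CI: t* = 2.567, (99.47, 121.13), width = 2 · t* · s/√n = 21.66

The 98% CI is wider by 21.66 - 14.68 = 6.98.
Higher confidence requires a wider interval.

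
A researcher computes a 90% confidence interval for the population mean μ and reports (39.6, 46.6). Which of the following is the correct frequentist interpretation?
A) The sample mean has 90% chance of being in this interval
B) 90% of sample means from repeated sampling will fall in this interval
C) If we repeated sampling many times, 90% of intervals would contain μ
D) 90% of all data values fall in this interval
C

A) Wrong — x̄ is observed and sits in the interval by construction.
B) Wrong — coverage applies to intervals containing μ, not to future x̄ values.
C) Correct — this is the frequentist long-run coverage interpretation.
D) Wrong — a CI is about the parameter μ, not individual data values.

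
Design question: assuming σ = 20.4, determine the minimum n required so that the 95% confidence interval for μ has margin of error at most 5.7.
n ≥ 50

For margin E ≤ 5.7:
n ≥ (z* · σ / E)²
n ≥ (1.960 · 20.4 / 5.7)²
n ≥ 49.21

Minimum n = 50 (rounding up)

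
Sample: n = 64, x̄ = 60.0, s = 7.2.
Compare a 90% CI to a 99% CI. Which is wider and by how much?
99% CI is wider by 1.78

df = 63
90% CI: t* = 1.669, (58.50, 61.50), width = 2 · t* · s/√n = 3.00
99% CI: t* = 2.656, (57.61, 62.39), width = 2 · t* · s/√n = 4.78

The 99% CI is wider by 4.78 - 3.00 = 1.78.
Higher confidence requires a wider interval.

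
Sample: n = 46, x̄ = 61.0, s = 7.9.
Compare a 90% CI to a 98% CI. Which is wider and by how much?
98% CI is wider by 1.71

df = 45
90% CI: t* = 1.679, (59.04, 62.96), width = 2 · t* · s/√n = 3.91
98% CI: t* = 2.412, (58.19, 63.81), width = 2 · t* · s/√n = 5.62

The 98% CI is wider by 5.62 - 3.91 = 1.71.
Higher confidence requires a wider interval.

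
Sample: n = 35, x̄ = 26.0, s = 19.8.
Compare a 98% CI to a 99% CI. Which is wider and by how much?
99% CI is wider by 1.92

df = 34
98% CI: t* = 2.441, (17.83, 34.17), width = 2 · t* · s/√n = 16.34
99% CI: t* = 2.728, (16.87, 35.13), width = 2 · t* · s/√n = 18.26

The 99% CI is wider by 18.26 - 16.34 = 1.92.
Higher confidence requires a wider interval.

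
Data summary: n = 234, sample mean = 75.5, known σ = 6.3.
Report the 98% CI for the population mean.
(74.54, 76.46)

z-interval (σ known):
z* = 2.326 for 98% confidence

Margin of error = z* · σ/√n = 2.326 · 6.3/√234 = 0.96

CI: (75.5 - 0.96, 75.5 + 0.96) = (74.54, 76.46)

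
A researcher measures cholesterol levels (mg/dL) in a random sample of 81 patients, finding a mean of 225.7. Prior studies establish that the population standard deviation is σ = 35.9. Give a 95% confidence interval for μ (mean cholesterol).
(217.88, 233.52)

z-interval (σ known):
z* = 1.960 for 95% confidence

Margin of error = z* · σ/√n = 1.960 · 35.9/√81 = 7.82

CI: (225.7 - 7.82, 225.7 + 7.82) = (217.88, 233.52)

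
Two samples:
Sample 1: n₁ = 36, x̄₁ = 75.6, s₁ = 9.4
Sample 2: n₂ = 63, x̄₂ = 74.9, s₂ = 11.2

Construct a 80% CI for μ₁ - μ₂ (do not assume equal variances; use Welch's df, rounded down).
(-2.02, 3.42)

Difference: x̄₁ - x̄₂ = 0.70
SE = √(s₁²/n₁ + s₂²/n₂) = √(9.4²/36 + 11.2²/63) = 2.1084
df = 83.72 → 83 (Welch–Satterthwaite, rounded down)
t* = 1.292

CI: 0.70 ± 1.292 · 2.1084 = 0.70 ± 2.72 = (-2.02, 3.42)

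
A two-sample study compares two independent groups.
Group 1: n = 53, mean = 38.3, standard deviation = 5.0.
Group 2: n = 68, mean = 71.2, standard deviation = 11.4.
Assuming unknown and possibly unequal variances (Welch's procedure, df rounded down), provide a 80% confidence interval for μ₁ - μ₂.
(-34.89, -30.91)

Difference: x̄₁ - x̄₂ = -32.90
SE = √(s₁²/n₁ + s₂²/n₂) = √(5.0²/53 + 11.4²/68) = 1.5437
df = 96.57 → 96 (Welch–Satterthwaite, rounded down)
t* = 1.290

CI: -32.90 ± 1.290 · 1.5437 = -32.90 ± 1.99 = (-34.89, -30.91)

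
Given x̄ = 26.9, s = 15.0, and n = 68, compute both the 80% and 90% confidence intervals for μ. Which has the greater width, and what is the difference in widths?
90% CI is wider by 1.36

df = 67
80% CI: t* = 1.294, (24.55, 29.25), width = 2 · t* · s/√n = 4.71
90% CI: t* = 1.668, (23.87, 29.93), width = 2 · t* · s/√n = 6.07

The 90% CI is wider by 6.07 - 4.71 = 1.36.
Higher confidence requires a wider interval.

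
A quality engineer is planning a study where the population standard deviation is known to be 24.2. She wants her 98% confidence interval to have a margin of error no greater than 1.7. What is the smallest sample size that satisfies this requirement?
n ≥ 1097

For margin E ≤ 1.7:
n ≥ (z* · σ / E)²
n ≥ (2.326 · 24.2 / 1.7)²
n ≥ 1096.36

Minimum n = 1097 (rounding up)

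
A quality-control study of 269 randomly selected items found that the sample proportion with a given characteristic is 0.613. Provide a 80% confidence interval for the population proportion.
(0.575, 0.651)

Proportion CI:
SE = √(p̂(1-p̂)/n) = √(0.613 · 0.387 / 269) = 0.02970

z* = 1.282
Margin = z* · SE = 1.282 · 0.02970 = 0.0381

CI: 0.613 ± 0.0381 = (0.575, 0.651)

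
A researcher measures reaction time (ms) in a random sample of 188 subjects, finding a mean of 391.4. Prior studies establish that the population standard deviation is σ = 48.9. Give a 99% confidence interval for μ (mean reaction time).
(382.21, 400.59)

z-interval (σ known):
z* = 2.576 for 99% confidence

Margin of error = z* · σ/√n = 2.576 · 48.9/√188 = 9.19

CI: (391.4 - 9.19, 391.4 + 9.19) = (382.21, 400.59)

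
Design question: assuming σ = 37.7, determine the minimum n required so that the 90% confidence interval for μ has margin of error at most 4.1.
n ≥ 229

For margin E ≤ 4.1:
n ≥ (z* · σ / E)²
n ≥ (1.645 · 37.7 / 4.1)²
n ≥ 228.80

Minimum n = 229 (rounding up)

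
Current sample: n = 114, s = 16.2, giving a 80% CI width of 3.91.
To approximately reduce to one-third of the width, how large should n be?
n ≈ 1026

CI width ∝ 1/√n
To reduce width by factor 3, need √n to grow by 3 → need 3² = 9 times as many samples.

Current: n = 114, width = 3.91
New: n = 1026, width ≈ 1.30

Width reduced by factor of 3.91/1.30 = 3.01.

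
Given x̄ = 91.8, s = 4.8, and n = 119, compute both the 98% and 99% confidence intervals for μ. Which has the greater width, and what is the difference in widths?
99% CI is wider by 0.22

df = 118
98% CI: t* = 2.358, (90.76, 92.84), width = 2 · t* · s/√n = 2.08
99% CI: t* = 2.618, (90.65, 92.95), width = 2 · t* · s/√n = 2.30

The 99% CI is wider by 2.30 - 2.08 = 0.22.
Higher confidence requires a wider interval.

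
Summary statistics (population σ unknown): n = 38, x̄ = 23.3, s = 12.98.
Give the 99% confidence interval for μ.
(17.58, 29.02)

t-interval (σ unknown):
df = n - 1 = 37
t* = 2.715 for 99% confidence

Margin of error = t* · s/√n = 2.715 · 12.98/√38 = 5.72

CI: (17.58, 29.02)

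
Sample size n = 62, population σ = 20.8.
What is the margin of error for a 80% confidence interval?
Margin of error = 3.39

Margin of error = z* · σ/√n
= 1.282 · 20.8/√62
= 1.282 · 20.8/7.8740
= 3.39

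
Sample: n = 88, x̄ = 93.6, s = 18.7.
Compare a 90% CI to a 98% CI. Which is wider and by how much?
98% CI is wider by 2.82

df = 87
90% CI: t* = 1.663, (90.28, 96.92), width = 2 · t* · s/√n = 6.63
98% CI: t* = 2.370, (88.88, 98.32), width = 2 · t* · s/√n = 9.45

The 98% CI is wider by 9.45 - 6.63 = 2.82.
Higher confidence requires a wider interval.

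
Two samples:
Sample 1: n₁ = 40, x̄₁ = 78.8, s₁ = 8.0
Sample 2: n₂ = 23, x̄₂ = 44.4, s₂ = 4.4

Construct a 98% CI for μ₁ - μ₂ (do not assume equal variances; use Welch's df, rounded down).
(30.67, 38.13)

Difference: x̄₁ - x̄₂ = 34.40
SE = √(s₁²/n₁ + s₂²/n₂) = √(8.0²/40 + 4.4²/23) = 1.5626
df = 60.93 → 60 (Welch–Satterthwaite, rounded down)
t* = 2.390

CI: 34.40 ± 2.390 · 1.5626 = 34.40 ± 3.73 = (30.67, 38.13)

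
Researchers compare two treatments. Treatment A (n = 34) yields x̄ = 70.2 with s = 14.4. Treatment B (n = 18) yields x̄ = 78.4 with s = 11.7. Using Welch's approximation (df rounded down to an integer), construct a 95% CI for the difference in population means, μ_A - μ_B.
(-15.68, -0.72)

Difference: x̄₁ - x̄₂ = -8.20
SE = √(s₁²/n₁ + s₂²/n₂) = √(14.4²/34 + 11.7²/18) = 3.7019
df = 41.46 → 41 (Welch–Satterthwaite, rounded down)
t* = 2.020

CI: -8.20 ± 2.020 · 3.7019 = -8.20 ± 7.48 = (-15.68, -0.72)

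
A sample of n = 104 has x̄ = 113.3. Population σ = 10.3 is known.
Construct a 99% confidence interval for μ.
(110.70, 115.90)

z-interval (σ known):
z* = 2.576 for 99% confidence

Margin of error = z* · σ/√n = 2.576 · 10.3/√104 = 2.60

CI: (113.3 - 2.60, 113.3 + 2.60) = (110.70, 115.90)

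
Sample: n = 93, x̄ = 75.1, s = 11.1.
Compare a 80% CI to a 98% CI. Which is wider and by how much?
98% CI is wider by 2.48

df = 92
80% CI: t* = 1.291, (73.61, 76.59), width = 2 · t* · s/√n = 2.97
98% CI: t* = 2.368, (72.37, 77.83), width = 2 · t* · s/√n = 5.45

The 98% CI is wider by 5.45 - 2.97 = 2.48.
Higher confidence requires a wider interval.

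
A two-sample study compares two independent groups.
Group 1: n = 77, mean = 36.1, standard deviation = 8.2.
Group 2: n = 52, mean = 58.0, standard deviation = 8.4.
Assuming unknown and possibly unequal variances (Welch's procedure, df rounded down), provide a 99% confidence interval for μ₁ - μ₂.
(-25.82, -17.98)

Difference: x̄₁ - x̄₂ = -21.90
SE = √(s₁²/n₁ + s₂²/n₂) = √(8.2²/77 + 8.4²/52) = 1.4934
df = 107.80 → 107 (Welch–Satterthwaite, rounded down)
t* = 2.623

CI: -21.90 ± 2.623 · 1.4934 = -21.90 ± 3.92 = (-25.82, -17.98)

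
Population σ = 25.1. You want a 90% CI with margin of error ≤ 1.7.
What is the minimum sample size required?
n ≥ 590

For margin E ≤ 1.7:
n ≥ (z* · σ / E)²
n ≥ (1.645 · 25.1 / 1.7)²
n ≥ 589.90

Minimum n = 590 (rounding up)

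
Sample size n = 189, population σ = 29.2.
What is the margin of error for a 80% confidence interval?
Margin of error = 2.72

Margin of error = z* · σ/√n
= 1.282 · 29.2/√189
= 1.282 · 29.2/13.7477
= 2.72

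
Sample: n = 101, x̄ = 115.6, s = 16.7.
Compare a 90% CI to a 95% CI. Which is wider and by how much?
95% CI is wider by 1.07

df = 100
90% CI: t* = 1.660, (112.84, 118.36), width = 2 · t* · s/√n = 5.52
95% CI: t* = 1.984, (112.30, 118.90), width = 2 · t* · s/√n = 6.59

The 95% CI is wider by 6.59 - 5.52 = 1.07.
Higher confidence requires a wider interval.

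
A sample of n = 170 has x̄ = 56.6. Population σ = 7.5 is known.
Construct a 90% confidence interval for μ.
(55.65, 57.55)

z-interval (σ known):
z* = 1.645 for 90% confidence

Margin of error = z* · σ/√n = 1.645 · 7.5/√170 = 0.95

CI: (56.6 - 0.95, 56.6 + 0.95) = (55.65, 57.55)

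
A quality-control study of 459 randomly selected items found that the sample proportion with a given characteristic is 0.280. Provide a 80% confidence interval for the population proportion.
(0.253, 0.307)

Proportion CI:
SE = √(p̂(1-p̂)/n) = √(0.280 · 0.720 / 459) = 0.02096

z* = 1.282
Margin = z* · SE = 1.282 · 0.02096 = 0.0269

CI: 0.280 ± 0.0269 = (0.253, 0.307)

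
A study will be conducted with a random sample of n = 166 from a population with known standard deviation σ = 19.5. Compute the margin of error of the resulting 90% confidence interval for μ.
Margin of error = 2.49

Margin of error = z* · σ/√n
= 1.645 · 19.5/√166
= 1.645 · 19.5/12.8841
= 2.49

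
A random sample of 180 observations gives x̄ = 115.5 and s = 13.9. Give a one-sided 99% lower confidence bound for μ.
μ ≥ 113.07

Lower bound (one-sided):
t* = 2.347 (one-sided for 99%)
Lower bound = x̄ - t* · s/√n = 115.5 - 2.347 · 13.9/√180 = 113.07

We are 99% confident that μ ≥ 113.07.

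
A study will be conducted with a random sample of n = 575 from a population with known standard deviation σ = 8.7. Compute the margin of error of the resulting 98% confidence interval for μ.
Margin of error = 0.84

Margin of error = z* · σ/√n
= 2.326 · 8.7/√575
= 2.326 · 8.7/23.9792
= 0.84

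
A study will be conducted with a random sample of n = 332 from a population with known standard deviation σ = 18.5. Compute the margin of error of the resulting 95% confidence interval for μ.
Margin of error = 1.99

Margin of error = z* · σ/√n
= 1.960 · 18.5/√332
= 1.960 · 18.5/18.2209
= 1.99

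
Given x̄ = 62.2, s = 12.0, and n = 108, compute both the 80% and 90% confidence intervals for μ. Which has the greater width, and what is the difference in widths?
90% CI is wider by 0.85

df = 107
80% CI: t* = 1.290, (60.71, 63.69), width = 2 · t* · s/√n = 2.98
90% CI: t* = 1.659, (60.28, 64.12), width = 2 · t* · s/√n = 3.83

The 90% CI is wider by 3.83 - 2.98 = 0.85.
Higher confidence requires a wider interval.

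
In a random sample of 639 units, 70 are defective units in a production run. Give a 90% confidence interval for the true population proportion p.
(0.089, 0.130)

Proportion CI:
p̂ = 70/639 = 0.10955
SE = √(p̂(1-p̂)/n) = √(0.10955 · 0.89045 / 639) = 0.01236

z* = 1.645
Margin = z* · SE = 1.645 · 0.01236 = 0.0203

CI: 0.10955 ± 0.0203 = (0.089, 0.130)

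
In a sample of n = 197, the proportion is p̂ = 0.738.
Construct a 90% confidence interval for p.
(0.686, 0.790)

Proportion CI:
SE = √(p̂(1-p̂)/n) = √(0.738 · 0.262 / 197) = 0.03133

z* = 1.645
Margin = z* · SE = 1.645 · 0.03133 = 0.0515

CI: 0.738 ± 0.0515 = (0.686, 0.790)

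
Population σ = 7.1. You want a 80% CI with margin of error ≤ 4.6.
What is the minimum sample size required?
n ≥ 4

For margin E ≤ 4.6:
n ≥ (z* · σ / E)²
n ≥ (1.282 · 7.1 / 4.6)²
n ≥ 3.92

Minimum n = 4 (rounding up)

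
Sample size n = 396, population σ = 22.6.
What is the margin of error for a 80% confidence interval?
Margin of error = 1.46

Margin of error = z* · σ/√n
= 1.282 · 22.6/√396
= 1.282 · 22.6/19.8997
= 1.46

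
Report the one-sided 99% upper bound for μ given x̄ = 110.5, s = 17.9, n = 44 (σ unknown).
μ ≤ 117.02

Upper bound (one-sided):
t* = 2.416 (one-sided for 99%)
Upper bound = x̄ + t* · s/√n = 110.5 + 2.416 · 17.9/√44 = 117.02

We are 99% confident that μ ≤ 117.02.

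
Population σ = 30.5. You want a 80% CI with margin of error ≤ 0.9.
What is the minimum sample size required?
n ≥ 1888

For margin E ≤ 0.9:
n ≥ (z* · σ / E)²
n ≥ (1.282 · 30.5 / 0.9)²
n ≥ 1887.52

Minimum n = 1888 (rounding up)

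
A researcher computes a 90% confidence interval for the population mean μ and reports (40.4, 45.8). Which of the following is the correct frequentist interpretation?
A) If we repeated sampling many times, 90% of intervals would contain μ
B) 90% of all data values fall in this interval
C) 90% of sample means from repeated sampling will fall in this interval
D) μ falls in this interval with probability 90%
A

A) Correct — this is the frequentist long-run coverage interpretation.
B) Wrong — a CI is about the parameter μ, not individual data values.
C) Wrong — coverage applies to intervals containing μ, not to future x̄ values.
D) Wrong — μ is fixed; the randomness lives in the interval, not in μ.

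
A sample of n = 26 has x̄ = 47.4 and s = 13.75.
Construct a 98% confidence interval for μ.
(40.70, 54.10)

t-interval (σ unknown):
df = n - 1 = 25
t* = 2.485 for 98% confidence

Margin of error = t* · s/√n = 2.485 · 13.75/√26 = 6.70

CI: (40.70, 54.10)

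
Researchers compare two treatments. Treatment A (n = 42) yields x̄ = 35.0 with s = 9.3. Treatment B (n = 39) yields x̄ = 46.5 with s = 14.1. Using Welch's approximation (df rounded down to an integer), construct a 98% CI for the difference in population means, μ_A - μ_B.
(-17.88, -5.12)

Difference: x̄₁ - x̄₂ = -11.50
SE = √(s₁²/n₁ + s₂²/n₂) = √(9.3²/42 + 14.1²/39) = 2.6753
df = 65.06 → 65 (Welch–Satterthwaite, rounded down)
t* = 2.385

CI: -11.50 ± 2.385 · 2.6753 = -11.50 ± 6.38 = (-17.88, -5.12)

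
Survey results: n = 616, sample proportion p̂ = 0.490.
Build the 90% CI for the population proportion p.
(0.457, 0.523)

Proportion CI:
SE = √(p̂(1-p̂)/n) = √(0.490 · 0.510 / 616) = 0.02014

z* = 1.645
Margin = z* · SE = 1.645 · 0.02014 = 0.0331

CI: 0.490 ± 0.0331 = (0.457, 0.523)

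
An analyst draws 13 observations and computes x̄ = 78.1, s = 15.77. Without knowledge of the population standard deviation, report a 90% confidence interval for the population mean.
(70.31, 85.89)

t-interval (σ unknown):
df = n - 1 = 12
t* = 1.782 for 90% confidence

Margin of error = t* · s/√n = 1.782 · 15.77/√13 = 7.79

CI: (70.31, 85.89)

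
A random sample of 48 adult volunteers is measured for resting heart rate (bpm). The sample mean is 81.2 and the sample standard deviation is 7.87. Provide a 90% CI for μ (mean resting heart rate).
(79.29, 83.11)

t-interval (σ unknown):
df = n - 1 = 47
t* = 1.678 for 90% confidence

Margin of error = t* · s/√n = 1.678 · 7.87/√48 = 1.91

CI: (79.29, 83.11)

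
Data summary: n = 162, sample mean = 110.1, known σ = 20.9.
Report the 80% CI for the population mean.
(107.99, 112.21)

z-interval (σ known):
z* = 1.282 for 80% confidence

Margin of error = z* · σ/√n = 1.282 · 20.9/√162 = 2.11

CI: (110.1 - 2.11, 110.1 + 2.11) = (107.99, 112.21)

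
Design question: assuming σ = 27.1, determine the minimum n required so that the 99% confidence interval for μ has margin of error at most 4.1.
n ≥ 290

For margin E ≤ 4.1:
n ≥ (z* · σ / E)²
n ≥ (2.576 · 27.1 / 4.1)²
n ≥ 289.91

Minimum n = 290 (rounding up)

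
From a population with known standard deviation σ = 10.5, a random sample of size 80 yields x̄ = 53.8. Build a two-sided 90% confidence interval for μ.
(51.87, 55.73)

z-interval (σ known):
z* = 1.645 for 90% confidence

Margin of error = z* · σ/√n = 1.645 · 10.5/√80 = 1.93

CI: (53.8 - 1.93, 53.8 + 1.93) = (51.87, 55.73)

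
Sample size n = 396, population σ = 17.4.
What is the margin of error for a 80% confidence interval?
Margin of error = 1.12

Margin of error = z* · σ/√n
= 1.282 · 17.4/√396
= 1.282 · 17.4/19.8997
= 1.12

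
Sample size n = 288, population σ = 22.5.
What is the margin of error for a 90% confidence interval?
Margin of error = 2.18

Margin of error = z* · σ/√n
= 1.645 · 22.5/√288
= 1.645 · 22.5/16.9706
= 2.18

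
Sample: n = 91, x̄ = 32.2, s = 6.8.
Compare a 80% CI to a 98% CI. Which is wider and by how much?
98% CI is wider by 1.54

df = 90
80% CI: t* = 1.291, (31.28, 33.12), width = 2 · t* · s/√n = 1.84
98% CI: t* = 2.368, (30.51, 33.89), width = 2 · t* · s/√n = 3.38

The 98% CI is wider by 3.38 - 1.84 = 1.54.
Higher confidence requires a wider interval.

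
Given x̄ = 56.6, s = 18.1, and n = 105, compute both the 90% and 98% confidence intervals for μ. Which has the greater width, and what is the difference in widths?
98% CI is wider by 2.49

df = 104
90% CI: t* = 1.660, (53.67, 59.53), width = 2 · t* · s/√n = 5.86
98% CI: t* = 2.363, (52.43, 60.77), width = 2 · t* · s/√n = 8.35

The 98% CI is wider by 8.35 - 5.86 = 2.49.
Higher confidence requires a wider interval.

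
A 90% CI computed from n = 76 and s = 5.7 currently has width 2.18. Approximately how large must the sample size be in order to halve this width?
n ≈ 304

CI width ∝ 1/√n
To reduce width by factor 2, need √n to grow by 2 → need 2² = 4 times as many samples.

Current: n = 76, width = 2.18
New: n = 304, width ≈ 1.08

Width reduced by factor of 2.18/1.08 = 2.02.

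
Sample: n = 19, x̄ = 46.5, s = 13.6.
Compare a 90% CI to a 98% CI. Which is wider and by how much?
98% CI is wider by 5.10

df = 18
90% CI: t* = 1.734, (41.09, 51.91), width = 2 · t* · s/√n = 10.82
98% CI: t* = 2.552, (38.54, 54.46), width = 2 · t* · s/√n = 15.92

The 98% CI is wider by 15.92 - 10.82 = 5.10.
Higher confidence requires a wider interval.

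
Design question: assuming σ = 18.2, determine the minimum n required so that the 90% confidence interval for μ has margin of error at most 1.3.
n ≥ 531

For margin E ≤ 1.3:
n ≥ (z* · σ / E)²
n ≥ (1.645 · 18.2 / 1.3)²
n ≥ 530.38

Minimum n = 531 (rounding up)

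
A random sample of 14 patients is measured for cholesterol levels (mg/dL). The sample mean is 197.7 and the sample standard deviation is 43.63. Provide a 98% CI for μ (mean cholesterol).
(166.80, 228.60)

t-interval (σ unknown):
df = n - 1 = 13
t* = 2.650 for 98% confidence

Margin of error = t* · s/√n = 2.650 · 43.63/√14 = 30.90

CI: (166.80, 228.60)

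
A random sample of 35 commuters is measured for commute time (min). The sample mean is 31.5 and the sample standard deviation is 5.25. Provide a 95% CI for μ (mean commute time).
(29.70, 33.30)

t-interval (σ unknown):
df = n - 1 = 34
t* = 2.032 for 95% confidence

Margin of error = t* · s/√n = 2.032 · 5.25/√35 = 1.80

CI: (29.70, 33.30)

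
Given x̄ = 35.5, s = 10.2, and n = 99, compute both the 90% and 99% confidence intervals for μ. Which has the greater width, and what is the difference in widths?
99% CI is wider by 1.98

df = 98
90% CI: t* = 1.661, (33.80, 37.20), width = 2 · t* · s/√n = 3.41
99% CI: t* = 2.627, (32.81, 38.19), width = 2 · t* · s/√n = 5.39

The 99% CI is wider by 5.39 - 3.41 = 1.98.
Higher confidence requires a wider interval.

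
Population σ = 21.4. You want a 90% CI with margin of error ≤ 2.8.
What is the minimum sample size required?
n ≥ 159

For margin E ≤ 2.8:
n ≥ (z* · σ / E)²
n ≥ (1.645 · 21.4 / 2.8)²
n ≥ 158.07

Minimum n = 159 (rounding up)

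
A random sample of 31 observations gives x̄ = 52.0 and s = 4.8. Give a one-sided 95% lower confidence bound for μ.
μ ≥ 50.54

Lower bound (one-sided):
t* = 1.697 (one-sided for 95%)
Lower bound = x̄ - t* · s/√n = 52.0 - 1.697 · 4.8/√31 = 50.54

We are 95% confident that μ ≥ 50.54.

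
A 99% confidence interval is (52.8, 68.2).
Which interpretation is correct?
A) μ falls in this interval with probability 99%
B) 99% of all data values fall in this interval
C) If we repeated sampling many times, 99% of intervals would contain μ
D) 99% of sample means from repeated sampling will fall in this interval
C

A) Wrong — μ is fixed; the randomness lives in the interval, not in μ.
B) Wrong — a CI is about the parameter μ, not individual data values.
C) Correct — this is the frequentist long-run coverage interpretation.
D) Wrong — coverage applies to intervals containing μ, not to future x̄ values.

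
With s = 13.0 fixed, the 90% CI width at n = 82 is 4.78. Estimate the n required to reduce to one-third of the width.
n ≈ 738

CI width ∝ 1/√n
To reduce width by factor 3, need √n to grow by 3 → need 3² = 9 times as many samples.

Current: n = 82, width = 4.78
New: n = 738, width ≈ 1.58

Width reduced by factor of 4.78/1.58 = 3.03.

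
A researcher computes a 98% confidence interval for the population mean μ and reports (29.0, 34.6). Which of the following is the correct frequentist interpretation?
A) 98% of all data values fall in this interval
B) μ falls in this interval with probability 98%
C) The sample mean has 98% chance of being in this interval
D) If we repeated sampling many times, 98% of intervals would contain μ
D

A) Wrong — a CI is about the parameter μ, not individual data values.
B) Wrong — μ is fixed; the randomness lives in the interval, not in μ.
C) Wrong — x̄ is observed and sits in the interval by construction.
D) Correct — this is the frequentist long-run coverage interpretation.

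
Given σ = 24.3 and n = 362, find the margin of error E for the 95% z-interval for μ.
Margin of error = 2.50

Margin of error = z* · σ/√n
= 1.960 · 24.3/√362
= 1.960 · 24.3/19.0263
= 2.50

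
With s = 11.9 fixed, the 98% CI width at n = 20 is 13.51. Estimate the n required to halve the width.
n ≈ 80

CI width ∝ 1/√n
To reduce width by factor 2, need √n to grow by 2 → need 2² = 4 times as many samples.

Current: n = 20, width = 13.51
New: n = 80, width ≈ 6.32

Width reduced by factor of 13.51/6.32 = 2.14.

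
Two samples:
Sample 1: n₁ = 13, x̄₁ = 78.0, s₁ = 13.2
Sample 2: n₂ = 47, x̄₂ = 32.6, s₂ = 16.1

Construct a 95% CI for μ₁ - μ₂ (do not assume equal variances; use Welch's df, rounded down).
(36.38, 54.42)

Difference: x̄₁ - x̄₂ = 45.40
SE = √(s₁²/n₁ + s₂²/n₂) = √(13.2²/13 + 16.1²/47) = 4.3495
df = 22.90 → 22 (Welch–Satterthwaite, rounded down)
t* = 2.074

CI: 45.40 ± 2.074 · 4.3495 = 45.40 ± 9.02 = (36.38, 54.42)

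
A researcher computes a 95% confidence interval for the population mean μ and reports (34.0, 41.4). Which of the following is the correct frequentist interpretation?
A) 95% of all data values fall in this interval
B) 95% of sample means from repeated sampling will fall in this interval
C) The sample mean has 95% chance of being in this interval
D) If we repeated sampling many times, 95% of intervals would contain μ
D

A) Wrong — a CI is about the parameter μ, not individual data values.
B) Wrong — coverage applies to intervals containing μ, not to future x̄ values.
C) Wrong — x̄ is observed and sits in the interval by construction.
D) Correct — this is the frequentist long-run coverage interpretation.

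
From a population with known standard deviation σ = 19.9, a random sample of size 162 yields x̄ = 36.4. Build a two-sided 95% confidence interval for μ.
(33.34, 39.46)

z-interval (σ known):
z* = 1.960 for 95% confidence

Margin of error = z* · σ/√n = 1.960 · 19.9/√162 = 3.06

CI: (36.4 - 3.06, 36.4 + 3.06) = (33.34, 39.46)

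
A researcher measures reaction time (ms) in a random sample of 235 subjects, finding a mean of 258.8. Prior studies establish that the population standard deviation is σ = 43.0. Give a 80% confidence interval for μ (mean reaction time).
(255.20, 262.40)

z-interval (σ known):
z* = 1.282 for 80% confidence

Margin of error = z* · σ/√n = 1.282 · 43.0/√235 = 3.60

CI: (258.8 - 3.60, 258.8 + 3.60) = (255.20, 262.40)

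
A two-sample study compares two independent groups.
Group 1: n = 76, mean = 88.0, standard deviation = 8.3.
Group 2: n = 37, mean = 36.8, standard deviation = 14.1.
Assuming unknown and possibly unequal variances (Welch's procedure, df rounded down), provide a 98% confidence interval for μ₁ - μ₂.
(45.17, 57.23)

Difference: x̄₁ - x̄₂ = 51.20
SE = √(s₁²/n₁ + s₂²/n₂) = √(8.3²/76 + 14.1²/37) = 2.5059
df = 48.51 → 48 (Welch–Satterthwaite, rounded down)
t* = 2.407

CI: 51.20 ± 2.407 · 2.5059 = 51.20 ± 6.03 = (45.17, 57.23)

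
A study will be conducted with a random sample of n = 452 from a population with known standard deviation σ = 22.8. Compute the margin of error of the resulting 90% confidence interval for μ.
Margin of error = 1.76

Margin of error = z* · σ/√n
= 1.645 · 22.8/√452
= 1.645 · 22.8/21.2603
= 1.76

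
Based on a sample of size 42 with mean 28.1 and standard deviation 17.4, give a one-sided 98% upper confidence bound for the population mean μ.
μ ≤ 33.79

Upper bound (one-sided):
t* = 2.121 (one-sided for 98%)
Upper bound = x̄ + t* · s/√n = 28.1 + 2.121 · 17.4/√42 = 33.79

We are 98% confident that μ ≤ 33.79.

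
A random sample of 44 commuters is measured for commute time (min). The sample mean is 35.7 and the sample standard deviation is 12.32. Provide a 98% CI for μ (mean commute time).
(31.21, 40.19)

t-interval (σ unknown):
df = n - 1 = 43
t* = 2.416 for 98% confidence

Margin of error = t* · s/√n = 2.416 · 12.32/√44 = 4.49

CI: (31.21, 40.19)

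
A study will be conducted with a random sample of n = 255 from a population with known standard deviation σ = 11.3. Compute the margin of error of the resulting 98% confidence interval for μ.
Margin of error = 1.65

Margin of error = z* · σ/√n
= 2.326 · 11.3/√255
= 2.326 · 11.3/15.9687
= 1.65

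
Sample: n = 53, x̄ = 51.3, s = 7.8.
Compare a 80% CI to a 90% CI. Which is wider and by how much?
90% CI is wider by 0.81

df = 52
80% CI: t* = 1.298, (49.91, 52.69), width = 2 · t* · s/√n = 2.78
90% CI: t* = 1.675, (49.51, 53.09), width = 2 · t* · s/√n = 3.59

The 90% CI is wider by 3.59 - 2.78 = 0.81.
Higher confidence requires a wider interval.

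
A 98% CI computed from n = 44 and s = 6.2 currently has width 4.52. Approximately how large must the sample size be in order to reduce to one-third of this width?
n ≈ 396

CI width ∝ 1/√n
To reduce width by factor 3, need √n to grow by 3 → need 3² = 9 times as many samples.

Current: n = 44, width = 4.52
New: n = 396, width ≈ 1.46

Width reduced by factor of 4.52/1.46 = 3.10.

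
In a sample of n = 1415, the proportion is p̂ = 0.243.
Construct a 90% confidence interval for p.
(0.224, 0.262)

Proportion CI:
SE = √(p̂(1-p̂)/n) = √(0.243 · 0.757 / 1415) = 0.01140

z* = 1.645
Margin = z* · SE = 1.645 · 0.01140 = 0.0188

CI: 0.243 ± 0.0188 = (0.224, 0.262)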